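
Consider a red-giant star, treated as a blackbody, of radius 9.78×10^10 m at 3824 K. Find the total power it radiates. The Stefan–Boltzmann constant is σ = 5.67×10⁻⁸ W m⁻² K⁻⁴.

P ≈ 1.46×10^30 W

A = 4πr² = 4π × (9.78×10^10)² = 1.20×10^23 m².
P = σAT⁴ = 5.67×10⁻⁸ × 1.20×10^23 × (3824)⁴ = 5.67×10⁻⁸ × 1.20×10^23 × 2.14×10^14.
P = 1.46×10^30 W.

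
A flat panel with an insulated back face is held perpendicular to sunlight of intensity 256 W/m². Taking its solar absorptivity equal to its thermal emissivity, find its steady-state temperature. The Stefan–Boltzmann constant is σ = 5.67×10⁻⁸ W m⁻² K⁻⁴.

T ≈ 259 K

Absorbed flux αS = emitted flux εσT⁴ (one radiating face); with α = ε, T = (S/σ)^(1/4).
T = (256 / 5.67×10⁻⁸)^(1/4) = (4.51×10^9)^(1/4).
T = 259 K.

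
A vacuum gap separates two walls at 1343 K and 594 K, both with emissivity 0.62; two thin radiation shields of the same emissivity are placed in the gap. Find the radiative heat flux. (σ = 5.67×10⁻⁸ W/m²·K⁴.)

q ≈ 26600 W/m²

Each of the 3 gaps contributes resistance (2/ε − 1) = 2/0.62 − 1 = 2.226; total = 6.677.
q = σ(T₁⁴ − T₂⁴) / 6.677 = 5.67×10⁻⁸ × 3.13×10^12 / 6.677 = 26600 W/m².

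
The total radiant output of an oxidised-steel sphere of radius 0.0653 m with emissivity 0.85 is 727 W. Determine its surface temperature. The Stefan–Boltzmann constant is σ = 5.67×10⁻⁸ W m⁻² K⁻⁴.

T ≈ 728 K

A = 4πr² = 4π × (0.0653)² = 0.0536 m².
From P = εσAT⁴, T = (P / εσA)^(1/4) = (727 / (0.85 × 5.67×10⁻⁸ × 0.0536))^(1/4).
T = (2.82×10^11)^(1/4) = 728 K.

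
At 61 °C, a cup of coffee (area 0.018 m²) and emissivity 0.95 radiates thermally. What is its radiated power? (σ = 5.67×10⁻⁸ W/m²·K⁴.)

61 °C = 334 K.
P = εσAT⁴ = 0.95 × 5.67×10⁻⁸ × 0.0180 × (334)⁴ = 0.95 × 5.67×10⁻⁸ × 0.0180 × 1.24×10^10.
P = 12.1 W.

P ≈ 12.1 W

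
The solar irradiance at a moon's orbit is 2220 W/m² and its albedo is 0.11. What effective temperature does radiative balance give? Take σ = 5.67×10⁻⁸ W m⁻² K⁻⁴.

T ≈ 306 K

Power absorbed = (1−a)S·πR²; power emitted = 4πR²σT⁴. Equating and cancelling πR²:
T = ((1−a)S / 4σ)^(1/4) = (1980 / (4 × 5.67×10⁻⁸))^(1/4) = (8.71×10^9)^(1/4).
T = 306 K.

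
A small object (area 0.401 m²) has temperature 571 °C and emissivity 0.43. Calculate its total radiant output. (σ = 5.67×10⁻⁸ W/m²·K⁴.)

P ≈ 4960 W

571 °C = 844 K.
P = εσAT⁴ = 0.43 × 5.67×10⁻⁸ × 0.401 × (844)⁴ = 0.43 × 5.67×10⁻⁸ × 0.401 × 5.07×10^11.
P = 4960 W.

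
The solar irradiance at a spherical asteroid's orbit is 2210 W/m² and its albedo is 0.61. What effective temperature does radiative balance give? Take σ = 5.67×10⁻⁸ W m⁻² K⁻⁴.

T ≈ 248 K

Power absorbed = (1−a)S·πR²; power emitted = 4πR²σT⁴. Equating and cancelling πR²:
T = ((1−a)S / 4σ)^(1/4) = (862 / (4 × 5.67×10⁻⁸))^(1/4) = (3.80×10^9)^(1/4).
T = 248 K.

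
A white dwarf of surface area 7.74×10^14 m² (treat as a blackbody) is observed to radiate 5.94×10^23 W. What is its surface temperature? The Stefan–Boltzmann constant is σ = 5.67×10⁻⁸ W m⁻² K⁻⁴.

T ≈ 10800 K

From P = σAT⁴, T = (P / σA)^(1/4) = (5.94×10^23 / (5.67×10⁻⁸ × 7.74×10^14))^(1/4).
T = (1.35×10^16)^(1/4) = 10800 K.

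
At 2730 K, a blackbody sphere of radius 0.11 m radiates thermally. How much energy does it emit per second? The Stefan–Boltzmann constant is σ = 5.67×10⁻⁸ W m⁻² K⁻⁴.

P ≈ 4.79×10^5 W

A = 4πr² = 4π × (0.11)² = 0.152 m².
P = σAT⁴ = 5.67×10⁻⁸ × 0.152 × (2730)⁴ = 5.67×10⁻⁸ × 0.152 × 5.55×10^13.
P = 4.79×10^5 W.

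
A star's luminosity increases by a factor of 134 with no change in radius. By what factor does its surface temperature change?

P ∝ T⁴ ⇒ T ∝ P^(1/4), so T scales by (134)^(1/4) = 3.40.

factor ≈ 3.40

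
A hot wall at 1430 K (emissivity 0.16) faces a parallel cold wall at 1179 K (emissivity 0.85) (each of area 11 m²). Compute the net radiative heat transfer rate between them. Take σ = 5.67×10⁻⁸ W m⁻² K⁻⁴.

Q ≈ 2.18×10^5 W

For two large parallel gray plates, q = σ(T₁⁴ − T₂⁴) / (1/ε₁ + 1/ε₂ − 1).
1/ε₁ + 1/ε₂ − 1 = 1/0.16 + 1/0.85 − 1 = 6.426.
T₁⁴ − T₂⁴ = 4.18×10^12 − 1.93×10^12 = 2.25×10^12 K⁴.
q = 5.67×10⁻⁸ × 2.25×10^12 / 6.426 = 19800 W/m².
Q = q·A = 19800 × 11 = 2.18×10^5 W.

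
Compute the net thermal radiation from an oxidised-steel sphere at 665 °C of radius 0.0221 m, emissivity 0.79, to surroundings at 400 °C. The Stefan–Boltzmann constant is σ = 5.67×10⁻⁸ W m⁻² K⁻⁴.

A = 4πr² = 4π × (0.0221)² = 6.14×10^-3 m².
Convert: 665 °C = 938 K; 400 °C = 673 K.
Q = εσA(T⁴ − T_s⁴). T⁴ − T_s⁴ = (938)⁴ − (673)⁴ = 7.74×10^11 − 2.05×10^11 = 5.69×10^11 K⁴.
Q = 0.79 × 5.67×10⁻⁸ × 6.14×10^-3 × 5.69×10^11 = 156 W.

Q ≈ 156 W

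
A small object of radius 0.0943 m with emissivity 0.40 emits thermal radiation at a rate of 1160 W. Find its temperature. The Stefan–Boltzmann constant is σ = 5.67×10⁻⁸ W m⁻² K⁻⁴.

T ≈ 823 K

A = 4πr² = 4π × (0.0943)² = 0.112 m².
From P = εσAT⁴, T = (P / εσA)^(1/4) = (1160 / (0.40 × 5.67×10⁻⁸ × 0.112))^(1/4).
T = (4.58×10^11)^(1/4) = 823 K.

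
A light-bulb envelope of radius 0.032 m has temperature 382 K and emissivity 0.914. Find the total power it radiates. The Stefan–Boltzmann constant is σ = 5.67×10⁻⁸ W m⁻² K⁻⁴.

P ≈ 14.2 W

A = 4πr² = 4π × (0.032)² = 0.0129 m².
P = εσAT⁴ = 0.914 × 5.67×10⁻⁸ × 0.0129 × (382)⁴ = 0.914 × 5.67×10⁻⁸ × 0.0129 × 2.13×10^10.
P = 14.2 W.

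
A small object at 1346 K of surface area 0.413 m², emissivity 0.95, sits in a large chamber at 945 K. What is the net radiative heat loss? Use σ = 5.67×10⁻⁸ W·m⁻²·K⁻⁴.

Q ≈ 55300 W

Q = εσA(T⁴ − T_s⁴). T⁴ − T_s⁴ = (1346)⁴ − (945)⁴ = 3.28×10^12 − 7.97×10^11 = 2.48×10^12 K⁴.
Q = 0.95 × 5.67×10⁻⁸ × 0.413 × 2.48×10^12 = 55300 W.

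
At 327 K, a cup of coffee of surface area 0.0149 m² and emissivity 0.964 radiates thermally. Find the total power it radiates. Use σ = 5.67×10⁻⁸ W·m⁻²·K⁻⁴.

P = εσAT⁴ = 0.964 × 5.67×10⁻⁸ × 0.0149 × (327)⁴ = 0.964 × 5.67×10⁻⁸ × 0.0149 × 1.14×10^10.
P = 9.31 W.

P ≈ 9.31 W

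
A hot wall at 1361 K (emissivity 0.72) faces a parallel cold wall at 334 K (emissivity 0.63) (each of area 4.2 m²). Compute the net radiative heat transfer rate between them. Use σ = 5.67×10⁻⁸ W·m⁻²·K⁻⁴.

For two large parallel gray plates, q = σ(T₁⁴ − T₂⁴) / (1/ε₁ + 1/ε₂ − 1).
1/ε₁ + 1/ε₂ − 1 = 1/0.72 + 1/0.63 − 1 = 1.976.
T₁⁴ − T₂⁴ = 3.43×10^12 − 1.24×10^10 = 3.42×10^12 K⁴.
q = 5.67×10⁻⁸ × 3.42×10^12 / 1.976 = 98100 W/m².
Q = q·A = 98100 × 4.2 = 4.12×10^5 W.

Q ≈ 4.12×10^5 W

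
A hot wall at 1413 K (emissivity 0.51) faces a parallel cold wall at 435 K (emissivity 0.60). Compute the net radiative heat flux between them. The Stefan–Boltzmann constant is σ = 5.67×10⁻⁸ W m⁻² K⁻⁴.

For two large parallel gray plates, q = σ(T₁⁴ − T₂⁴) / (1/ε₁ + 1/ε₂ − 1).
1/ε₁ + 1/ε₂ − 1 = 1/0.51 + 1/0.60 − 1 = 2.627.
T₁⁴ − T₂⁴ = 3.99×10^12 − 3.58×10^10 = 3.95×10^12 K⁴.
q = 5.67×10⁻⁸ × 3.95×10^12 / 2.627 = 85300 W/m².

q ≈ 85300 W/m²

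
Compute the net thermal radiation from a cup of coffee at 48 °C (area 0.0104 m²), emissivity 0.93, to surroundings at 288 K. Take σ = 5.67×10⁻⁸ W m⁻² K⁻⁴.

Q ≈ 2.05 W

Convert: 48 °C = 321 K.
Q = εσA(T⁴ − T_s⁴). T⁴ − T_s⁴ = (321)⁴ − (288)⁴ = 1.06×10^10 − 6.88×10^9 = 3.74×10^9 K⁴.
Q = 0.93 × 5.67×10⁻⁸ × 0.0104 × 3.74×10^9 = 2.05 W.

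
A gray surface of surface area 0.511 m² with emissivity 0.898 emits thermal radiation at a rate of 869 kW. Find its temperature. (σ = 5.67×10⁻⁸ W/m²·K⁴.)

From P = εσAT⁴, T = (P / εσA)^(1/4) = (8.69×10^5 / (0.898 × 5.67×10⁻⁸ × 0.511))^(1/4).
T = (3.34×10^13)^(1/4) = 2400 K.

T ≈ 2400 K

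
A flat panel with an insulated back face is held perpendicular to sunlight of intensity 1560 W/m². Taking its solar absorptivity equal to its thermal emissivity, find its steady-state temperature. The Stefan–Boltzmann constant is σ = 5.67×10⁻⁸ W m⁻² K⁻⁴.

Absorbed flux αS = emitted flux εσT⁴ (one radiating face); with α = ε, T = (S/σ)^(1/4).
T = (1560 / 5.67×10⁻⁸)^(1/4) = (2.75×10^10)^(1/4).
T = 407 K.

T ≈ 407 K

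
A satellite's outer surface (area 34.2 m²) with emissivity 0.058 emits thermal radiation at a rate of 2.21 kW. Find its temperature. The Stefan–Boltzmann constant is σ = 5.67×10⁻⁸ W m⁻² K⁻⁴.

T ≈ 374 K

From P = εσAT⁴, T = (P / εσA)^(1/4) = (2210 / (0.058 × 5.67×10⁻⁸ × 34.2))^(1/4).
T = (1.96×10^10)^(1/4) = 374 K.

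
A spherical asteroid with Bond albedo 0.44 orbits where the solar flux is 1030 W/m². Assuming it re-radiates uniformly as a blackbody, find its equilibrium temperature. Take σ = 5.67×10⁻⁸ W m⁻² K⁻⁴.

Power absorbed = (1−a)S·πR²; power emitted = 4πR²σT⁴. Equating and cancelling πR²:
T = ((1−a)S / 4σ)^(1/4) = (577 / (4 × 5.67×10⁻⁸))^(1/4) = (2.54×10^9)^(1/4).
T = 225 K.

T ≈ 225 K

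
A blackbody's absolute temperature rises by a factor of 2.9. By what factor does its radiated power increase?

P ∝ T⁴, so the power scales as (2.9)⁴ = 70.7.

factor ≈ 70.7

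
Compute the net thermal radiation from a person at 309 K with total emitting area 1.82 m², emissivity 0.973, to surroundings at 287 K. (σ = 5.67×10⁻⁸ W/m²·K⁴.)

Q ≈ 234 W

Q = εσA(T⁴ − T_s⁴). T⁴ − T_s⁴ = (309)⁴ − (287)⁴ = 9.12×10^9 − 6.78×10^9 = 2.33×10^9 K⁴.
Q = 0.973 × 5.67×10⁻⁸ × 1.82 × 2.33×10^9 = 234 W.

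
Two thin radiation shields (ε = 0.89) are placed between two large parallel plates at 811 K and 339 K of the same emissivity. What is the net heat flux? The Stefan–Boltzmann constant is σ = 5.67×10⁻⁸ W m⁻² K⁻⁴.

Each of the 3 gaps contributes resistance (2/ε − 1) = 2/0.89 − 1 = 1.247; total = 3.742.
q = σ(T₁⁴ − T₂⁴) / 3.742 = 5.67×10⁻⁸ × 4.19×10^11 / 3.742 = 6360 W/m².

q ≈ 6360 W/m²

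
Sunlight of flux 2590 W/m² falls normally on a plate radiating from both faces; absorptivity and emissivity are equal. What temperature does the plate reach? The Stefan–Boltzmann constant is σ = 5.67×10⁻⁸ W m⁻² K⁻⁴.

T ≈ 389 K

Absorbed flux αS = emitted flux 2εσT⁴ per unit area; with α = ε this gives T = (S/2σ)^(1/4).
T = (2590 / (2 × 5.67×10⁻⁸))^(1/4) = (2.28×10^10)^(1/4).
T = 389 K.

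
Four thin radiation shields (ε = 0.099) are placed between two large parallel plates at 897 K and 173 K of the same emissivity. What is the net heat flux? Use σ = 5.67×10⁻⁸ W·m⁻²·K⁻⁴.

q ≈ 382 W/m²

Each of the 5 gaps contributes resistance (2/ε − 1) = 2/0.099 − 1 = 19.20; total = 96.01.
q = σ(T₁⁴ − T₂⁴) / 96.01 = 5.67×10⁻⁸ × 6.46×10^11 / 96.01 = 382 W/m².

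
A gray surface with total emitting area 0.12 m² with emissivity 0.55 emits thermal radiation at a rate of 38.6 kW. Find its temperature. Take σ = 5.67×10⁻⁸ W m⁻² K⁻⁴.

T ≈ 1790 K

From P = εσAT⁴, T = (P / εσA)^(1/4) = (38600 / (0.55 × 5.67×10⁻⁸ × 0.120))^(1/4).
T = (1.03×10^13)^(1/4) = 1790 K.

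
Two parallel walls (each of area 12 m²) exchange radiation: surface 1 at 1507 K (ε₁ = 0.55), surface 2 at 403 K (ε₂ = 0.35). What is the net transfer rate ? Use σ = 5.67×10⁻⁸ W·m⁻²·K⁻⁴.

For two large parallel gray plates, q = σ(T₁⁴ − T₂⁴) / (1/ε₁ + 1/ε₂ − 1).
1/ε₁ + 1/ε₂ − 1 = 1/0.55 + 1/0.35 − 1 = 3.675.
T₁⁴ − T₂⁴ = 5.16×10^12 − 2.64×10^10 = 5.13×10^12 K⁴.
q = 5.67×10⁻⁸ × 5.13×10^12 / 3.675 = 79200 W/m².
Q = q·A = 79200 × 12 = 9.50×10^5 W.

Q ≈ 9.50×10^5 W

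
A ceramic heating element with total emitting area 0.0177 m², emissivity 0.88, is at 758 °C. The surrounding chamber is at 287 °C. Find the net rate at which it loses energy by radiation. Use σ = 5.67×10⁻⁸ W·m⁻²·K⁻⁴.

Q ≈ 911 W

Convert: 758 °C = 1031 K; 287 °C = 560 K.
Q = εσA(T⁴ − T_s⁴). T⁴ − T_s⁴ = (1031)⁴ − (560)⁴ = 1.13×10^12 − 9.83×10^10 = 1.03×10^12 K⁴.
Q = 0.88 × 5.67×10⁻⁸ × 0.0177 × 1.03×10^12 = 911 W.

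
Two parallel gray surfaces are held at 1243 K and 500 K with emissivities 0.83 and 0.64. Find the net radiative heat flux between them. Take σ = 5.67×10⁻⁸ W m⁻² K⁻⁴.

For two large parallel gray plates, q = σ(T₁⁴ − T₂⁴) / (1/ε₁ + 1/ε₂ − 1).
1/ε₁ + 1/ε₂ − 1 = 1/0.83 + 1/0.64 − 1 = 1.767.
T₁⁴ − T₂⁴ = 2.39×10^12 − 6.25×10^10 = 2.32×10^12 K⁴.
q = 5.67×10⁻⁸ × 2.32×10^12 / 1.767 = 74600 W/m².

q ≈ 74600 W/m²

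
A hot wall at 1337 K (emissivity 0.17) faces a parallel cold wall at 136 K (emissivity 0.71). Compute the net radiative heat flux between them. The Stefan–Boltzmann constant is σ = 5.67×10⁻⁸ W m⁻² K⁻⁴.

q ≈ 28800 W/m²

For two large parallel gray plates, q = σ(T₁⁴ − T₂⁴) / (1/ε₁ + 1/ε₂ − 1).
1/ε₁ + 1/ε₂ − 1 = 1/0.17 + 1/0.71 − 1 = 6.291.
T₁⁴ − T₂⁴ = 3.20×10^12 − 3.42×10^8 = 3.20×10^12 K⁴.
q = 5.67×10⁻⁸ × 3.20×10^12 / 6.291 = 28800 W/m².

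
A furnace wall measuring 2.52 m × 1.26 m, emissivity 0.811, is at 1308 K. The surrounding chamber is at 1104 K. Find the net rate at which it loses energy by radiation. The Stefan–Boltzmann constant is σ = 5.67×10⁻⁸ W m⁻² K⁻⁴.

Q ≈ 2.10×10^5 W

A = 2.52 × 1.26 = 3.18 m².
Q = εσA(T⁴ − T_s⁴). T⁴ − T_s⁴ = (1308)⁴ − (1104)⁴ = 2.93×10^12 − 1.49×10^12 = 1.44×10^12 K⁴.
Q = 0.811 × 5.67×10⁻⁸ × 3.18 × 1.44×10^12 = 2.10×10^5 W.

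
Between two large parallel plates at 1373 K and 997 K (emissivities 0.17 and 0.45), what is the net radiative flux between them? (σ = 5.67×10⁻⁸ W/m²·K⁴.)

q ≈ 20500 W/m²

For two large parallel gray plates, q = σ(T₁⁴ − T₂⁴) / (1/ε₁ + 1/ε₂ − 1).
1/ε₁ + 1/ε₂ − 1 = 1/0.17 + 1/0.45 − 1 = 7.105.
T₁⁴ − T₂⁴ = 3.55×10^12 − 9.88×10^11 = 2.57×10^12 K⁴.
q = 5.67×10⁻⁸ × 2.57×10^12 / 7.105 = 20500 W/m².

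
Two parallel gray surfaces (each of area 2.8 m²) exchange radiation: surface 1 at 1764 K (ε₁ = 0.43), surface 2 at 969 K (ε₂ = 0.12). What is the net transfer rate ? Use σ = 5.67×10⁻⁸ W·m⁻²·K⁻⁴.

For two large parallel gray plates, q = σ(T₁⁴ − T₂⁴) / (1/ε₁ + 1/ε₂ − 1).
1/ε₁ + 1/ε₂ − 1 = 1/0.43 + 1/0.12 − 1 = 9.659.
T₁⁴ − T₂⁴ = 9.68×10^12 − 8.82×10^11 = 8.80×10^12 K⁴.
q = 5.67×10⁻⁸ × 8.80×10^12 / 9.659 = 51700 W/m².
Q = q·A = 51700 × 2.8 = 1.45×10^5 W.

Q ≈ 1.45×10^5 W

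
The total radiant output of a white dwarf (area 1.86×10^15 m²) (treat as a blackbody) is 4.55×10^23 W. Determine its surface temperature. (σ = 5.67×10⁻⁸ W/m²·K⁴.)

T ≈ 8100 K

From P = σAT⁴, T = (P / σA)^(1/4) = (4.55×10^23 / (5.67×10⁻⁸ × 1.86×10^15))^(1/4).
T = (4.31×10^15)^(1/4) = 8100 K.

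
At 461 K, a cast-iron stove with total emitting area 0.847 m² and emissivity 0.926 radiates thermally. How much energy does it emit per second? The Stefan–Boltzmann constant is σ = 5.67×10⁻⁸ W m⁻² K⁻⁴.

P ≈ 2010 W

P = εσAT⁴ = 0.926 × 5.67×10⁻⁸ × 0.847 × (461)⁴ = 0.926 × 5.67×10⁻⁸ × 0.847 × 4.52×10^10.
P = 2010 W.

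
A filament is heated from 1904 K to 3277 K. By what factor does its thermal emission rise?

ratio ≈ 8.77

P ∝ T⁴, so the ratio is (3277/1904)⁴ = (1.721)⁴ = 8.77.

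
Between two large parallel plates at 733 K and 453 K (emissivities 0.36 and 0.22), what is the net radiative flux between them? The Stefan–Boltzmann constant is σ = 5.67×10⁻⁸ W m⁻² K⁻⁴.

q ≈ 2210 W/m²

For two large parallel gray plates, q = σ(T₁⁴ − T₂⁴) / (1/ε₁ + 1/ε₂ − 1).
1/ε₁ + 1/ε₂ − 1 = 1/0.36 + 1/0.22 − 1 = 6.323.
T₁⁴ − T₂⁴ = 2.89×10^11 − 4.21×10^10 = 2.47×10^11 K⁴.
q = 5.67×10⁻⁸ × 2.47×10^11 / 6.323 = 2210 W/m².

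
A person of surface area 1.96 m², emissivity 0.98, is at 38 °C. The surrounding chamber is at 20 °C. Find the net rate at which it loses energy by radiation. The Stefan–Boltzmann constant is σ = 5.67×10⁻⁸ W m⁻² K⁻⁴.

Q ≈ 216 W

Convert: 38 °C = 311 K; 20 °C = 293 K.
Q = εσA(T⁴ − T_s⁴). T⁴ − T_s⁴ = (311)⁴ − (293)⁴ = 9.35×10^9 − 7.37×10^9 = 1.98×10^9 K⁴.
Q = 0.98 × 5.67×10⁻⁸ × 1.96 × 1.98×10^9 = 216 W.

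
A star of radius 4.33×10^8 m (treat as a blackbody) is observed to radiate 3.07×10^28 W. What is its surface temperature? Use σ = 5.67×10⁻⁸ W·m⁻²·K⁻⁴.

T ≈ 21900 K

A = 4πr² = 4π × (4.33×10^8)² = 2.36×10^18 m².
From P = σAT⁴, T = (P / σA)^(1/4) = (3.07×10^28 / (5.67×10⁻⁸ × 2.36×10^18))^(1/4).
T = (2.30×10^17)^(1/4) = 21900 K.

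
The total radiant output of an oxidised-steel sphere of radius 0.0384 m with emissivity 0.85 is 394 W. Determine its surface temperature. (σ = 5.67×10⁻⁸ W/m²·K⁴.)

A = 4πr² = 4π × (0.0384)² = 0.0185 m².
From P = εσAT⁴, T = (P / εσA)^(1/4) = (394 / (0.85 × 5.67×10⁻⁸ × 0.0185))^(1/4).
T = (4.41×10^11)^(1/4) = 815 K.

T ≈ 815 K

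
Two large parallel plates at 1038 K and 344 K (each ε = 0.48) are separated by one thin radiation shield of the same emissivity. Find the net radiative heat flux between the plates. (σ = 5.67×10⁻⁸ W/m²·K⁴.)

Each of the 2 gaps contributes resistance (2/ε − 1) = 2/0.48 − 1 = 3.167; total = 6.333.
q = σ(T₁⁴ − T₂⁴) / 6.333 = 5.67×10⁻⁸ × 1.15×10^12 / 6.333 = 10300 W/m².

q ≈ 10300 W/m²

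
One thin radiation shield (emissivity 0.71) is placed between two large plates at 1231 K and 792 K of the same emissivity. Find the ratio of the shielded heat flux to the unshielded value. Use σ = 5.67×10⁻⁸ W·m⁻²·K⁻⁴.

ratio ≈ 0.500

With N identical shields there are N+1 = 2 gaps in series, each with the same radiative resistance, so the flux falls to 1/(N+1) of its unshielded value.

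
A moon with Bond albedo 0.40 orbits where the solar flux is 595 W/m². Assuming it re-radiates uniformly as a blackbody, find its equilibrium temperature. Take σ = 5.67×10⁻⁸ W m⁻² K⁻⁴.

T ≈ 199 K

Power absorbed = (1−a)S·πR²; power emitted = 4πR²σT⁴. Equating and cancelling πR²:
T = ((1−a)S / 4σ)^(1/4) = (357 / (4 × 5.67×10⁻⁸))^(1/4) = (1.57×10^9)^(1/4).
T = 199 K.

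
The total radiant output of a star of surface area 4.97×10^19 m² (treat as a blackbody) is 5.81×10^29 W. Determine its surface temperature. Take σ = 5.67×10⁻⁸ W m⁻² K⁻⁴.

T ≈ 21300 K

From P = σAT⁴, T = (P / σA)^(1/4) = (5.81×10^29 / (5.67×10⁻⁸ × 4.97×10^19))^(1/4).
T = (2.06×10^17)^(1/4) = 21300 K.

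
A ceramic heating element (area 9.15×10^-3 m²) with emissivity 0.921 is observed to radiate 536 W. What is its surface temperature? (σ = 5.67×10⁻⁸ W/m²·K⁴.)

From P = εσAT⁴, T = (P / εσA)^(1/4) = (536 / (0.921 × 5.67×10⁻⁸ × 9.15×10^-3))^(1/4).
T = (1.12×10^12)^(1/4) = 1030 K.

T ≈ 1030 K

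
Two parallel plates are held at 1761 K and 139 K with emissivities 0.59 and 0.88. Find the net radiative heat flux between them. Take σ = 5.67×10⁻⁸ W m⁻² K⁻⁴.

q ≈ 2.98×10^5 W/m²

For two large parallel gray plates, q = σ(T₁⁴ − T₂⁴) / (1/ε₁ + 1/ε₂ − 1).
1/ε₁ + 1/ε₂ − 1 = 1/0.59 + 1/0.88 − 1 = 1.831.
T₁⁴ − T₂⁴ = 9.62×10^12 − 3.73×10^8 = 9.62×10^12 K⁴.
q = 5.67×10⁻⁸ × 9.62×10^12 / 1.831 = 2.98×10^5 W/m².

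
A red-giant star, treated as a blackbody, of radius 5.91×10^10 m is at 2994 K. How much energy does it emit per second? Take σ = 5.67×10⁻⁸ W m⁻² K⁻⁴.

P ≈ 2.00×10^29 W

A = 4πr² = 4π × (5.91×10^10)² = 4.39×10^22 m².
P = σAT⁴ = 5.67×10⁻⁸ × 4.39×10^22 × (2994)⁴ = 5.67×10⁻⁸ × 4.39×10^22 × 8.04×10^13.
P = 2.00×10^29 W.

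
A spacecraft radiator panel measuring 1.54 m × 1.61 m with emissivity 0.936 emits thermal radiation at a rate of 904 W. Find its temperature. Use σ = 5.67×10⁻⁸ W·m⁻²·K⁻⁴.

T ≈ 288 K

A = 1.54 × 1.61 = 2.48 m².
From P = εσAT⁴, T = (P / εσA)^(1/4) = (904 / (0.936 × 5.67×10⁻⁸ × 2.48))^(1/4).
T = (6.87×10^9)^(1/4) = 288 K.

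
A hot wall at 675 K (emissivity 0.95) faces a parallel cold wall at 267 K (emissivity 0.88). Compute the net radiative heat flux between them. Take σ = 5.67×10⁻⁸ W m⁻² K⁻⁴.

For two large parallel gray plates, q = σ(T₁⁴ − T₂⁴) / (1/ε₁ + 1/ε₂ − 1).
1/ε₁ + 1/ε₂ − 1 = 1/0.95 + 1/0.88 − 1 = 1.189.
T₁⁴ − T₂⁴ = 2.08×10^11 − 5.08×10^9 = 2.03×10^11 K⁴.
q = 5.67×10⁻⁸ × 2.03×10^11 / 1.189 = 9660 W/m².

q ≈ 9660 W/m²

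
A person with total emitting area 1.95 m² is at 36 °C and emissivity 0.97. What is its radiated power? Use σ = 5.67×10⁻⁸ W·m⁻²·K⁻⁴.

36 °C = 309 K.
P = εσAT⁴ = 0.97 × 5.67×10⁻⁸ × 1.95 × (309)⁴ = 0.97 × 5.67×10⁻⁸ × 1.95 × 9.12×10^9.
P = 978 W.

P ≈ 978 W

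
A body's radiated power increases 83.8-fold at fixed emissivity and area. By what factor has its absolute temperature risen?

P ∝ T⁴ ⇒ T ∝ P^(1/4), so T scales by (83.8)^(1/4) = 3.03.

factor ≈ 3.03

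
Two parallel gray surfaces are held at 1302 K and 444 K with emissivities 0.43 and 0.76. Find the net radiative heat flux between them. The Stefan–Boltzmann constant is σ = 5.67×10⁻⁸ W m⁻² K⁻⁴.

For two large parallel gray plates, q = σ(T₁⁴ − T₂⁴) / (1/ε₁ + 1/ε₂ − 1).
1/ε₁ + 1/ε₂ − 1 = 1/0.43 + 1/0.76 − 1 = 2.641.
T₁⁴ − T₂⁴ = 2.87×10^12 − 3.89×10^10 = 2.83×10^12 K⁴.
q = 5.67×10⁻⁸ × 2.83×10^12 / 2.641 = 60900 W/m².

q ≈ 60900 W/m²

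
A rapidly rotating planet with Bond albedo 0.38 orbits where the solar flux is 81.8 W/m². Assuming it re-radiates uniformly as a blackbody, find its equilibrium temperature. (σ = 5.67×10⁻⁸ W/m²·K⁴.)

Power absorbed = (1−a)S·πR²; power emitted = 4πR²σT⁴. Equating and cancelling πR²:
T = ((1−a)S / 4σ)^(1/4) = (50.7 / (4 × 5.67×10⁻⁸))^(1/4) = (2.24×10^8)^(1/4).
T = 122 K.

T ≈ 122 K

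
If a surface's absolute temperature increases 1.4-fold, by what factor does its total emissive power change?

factor ≈ 3.84

P ∝ T⁴, so the power scales as (1.4)⁴ = 3.84.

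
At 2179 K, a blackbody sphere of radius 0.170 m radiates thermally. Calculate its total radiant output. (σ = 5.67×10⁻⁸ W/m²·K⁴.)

P ≈ 4.64×10^5 W

A = 4πr² = 4π × (0.170)² = 0.363 m².
P = σAT⁴ = 5.67×10⁻⁸ × 0.363 × (2179)⁴ = 5.67×10⁻⁸ × 0.363 × 2.25×10^13.
P = 4.64×10^5 W.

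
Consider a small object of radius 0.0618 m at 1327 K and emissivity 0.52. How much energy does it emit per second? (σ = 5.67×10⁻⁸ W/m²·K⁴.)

P ≈ 4390 W

A = 4πr² = 4π × (0.0618)² = 0.0480 m².
P = εσAT⁴ = 0.52 × 5.67×10⁻⁸ × 0.0480 × (1327)⁴ = 0.52 × 5.67×10⁻⁸ × 0.0480 × 3.10×10^12.
P = 4390 W.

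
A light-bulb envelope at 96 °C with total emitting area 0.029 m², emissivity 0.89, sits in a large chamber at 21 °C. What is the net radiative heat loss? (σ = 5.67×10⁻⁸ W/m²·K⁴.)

Q ≈ 16.2 W

Convert: 96 °C = 369 K; 21 °C = 294 K.
Q = εσA(T⁴ − T_s⁴). T⁴ − T_s⁴ = (369)⁴ − (294)⁴ = 1.85×10^10 − 7.47×10^9 = 1.11×10^10 K⁴.
Q = 0.89 × 5.67×10⁻⁸ × 0.0290 × 1.11×10^10 = 16.2 W.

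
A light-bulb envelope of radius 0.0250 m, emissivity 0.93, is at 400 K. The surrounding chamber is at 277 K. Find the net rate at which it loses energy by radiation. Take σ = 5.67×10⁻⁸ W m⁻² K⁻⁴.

Q ≈ 8.16 W

A = 4πr² = 4π × (0.0250)² = 7.85×10^-3 m².
Q = εσA(T⁴ − T_s⁴). T⁴ − T_s⁴ = (400)⁴ − (277)⁴ = 2.56×10^10 − 5.89×10^9 = 1.97×10^10 K⁴.
Q = 0.93 × 5.67×10⁻⁸ × 7.85×10^-3 × 1.97×10^10 = 8.16 W.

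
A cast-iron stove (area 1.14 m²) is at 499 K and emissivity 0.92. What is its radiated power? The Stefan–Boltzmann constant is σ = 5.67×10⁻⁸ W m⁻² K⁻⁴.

Stefan–Boltzmann: P = εσAT⁴ = 0.92 × 5.67×10⁻⁸ × 1.14 × (499)⁴ = 0.92 × 5.67×10⁻⁸ × 1.14 × 6.20×10^10.
P = 3690 W.

P ≈ 3690 W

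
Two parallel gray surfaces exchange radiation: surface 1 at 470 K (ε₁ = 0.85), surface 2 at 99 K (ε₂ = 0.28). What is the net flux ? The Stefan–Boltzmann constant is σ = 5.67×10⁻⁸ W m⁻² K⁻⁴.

q ≈ 737 W/m²

For two large parallel gray plates, q = σ(T₁⁴ − T₂⁴) / (1/ε₁ + 1/ε₂ − 1).
1/ε₁ + 1/ε₂ − 1 = 1/0.85 + 1/0.28 − 1 = 3.748.
T₁⁴ − T₂⁴ = 4.88×10^10 − 9.61×10^7 = 4.87×10^10 K⁴.
q = 5.67×10⁻⁸ × 4.87×10^10 / 3.748 = 737 W/m².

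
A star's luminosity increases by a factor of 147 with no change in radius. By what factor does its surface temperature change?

P ∝ T⁴ ⇒ T ∝ P^(1/4), so T scales by (147)^(1/4) = 3.48.

factor ≈ 3.48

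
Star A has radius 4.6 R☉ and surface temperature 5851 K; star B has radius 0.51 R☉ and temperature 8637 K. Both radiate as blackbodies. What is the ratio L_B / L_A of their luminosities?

L = 4πR²σT⁴ ∝ R²T⁴, so L_B/L_A = (0.51/4.6)² × (8637/5851)⁴ = 0.0123 × 4.75 = 0.0584.

L_B/L_A ≈ 0.0584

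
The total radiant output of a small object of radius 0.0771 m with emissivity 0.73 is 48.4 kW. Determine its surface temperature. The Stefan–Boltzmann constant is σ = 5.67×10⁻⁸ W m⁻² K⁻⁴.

A = 4πr² = 4π × (0.0771)² = 0.0747 m².
From P = εσAT⁴, T = (P / εσA)^(1/4) = (48400 / (0.73 × 5.67×10⁻⁸ × 0.0747))^(1/4).
T = (1.57×10^13)^(1/4) = 1990 K.

T ≈ 1990 K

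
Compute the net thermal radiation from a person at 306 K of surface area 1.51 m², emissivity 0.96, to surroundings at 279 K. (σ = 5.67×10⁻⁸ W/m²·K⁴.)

Q = εσA(T⁴ − T_s⁴). T⁴ − T_s⁴ = (306)⁴ − (279)⁴ = 8.77×10^9 − 6.06×10^9 = 2.71×10^9 K⁴.
Q = 0.96 × 5.67×10⁻⁸ × 1.51 × 2.71×10^9 = 223 W.

Q ≈ 223 W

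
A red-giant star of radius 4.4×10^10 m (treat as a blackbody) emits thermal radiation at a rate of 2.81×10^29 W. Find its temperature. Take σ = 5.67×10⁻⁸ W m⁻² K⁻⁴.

A = 4πr² = 4π × (4.4×10^10)² = 2.43×10^22 m².
From P = σAT⁴, T = (P / σA)^(1/4) = (2.81×10^29 / (5.67×10⁻⁸ × 2.43×10^22))^(1/4).
T = (2.04×10^14)^(1/4) = 3780 K.

T ≈ 3780 K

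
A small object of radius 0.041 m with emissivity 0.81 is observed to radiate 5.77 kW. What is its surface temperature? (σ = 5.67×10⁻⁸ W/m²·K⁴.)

A = 4πr² = 4π × (0.041)² = 0.0211 m².
From P = εσAT⁴, T = (P / εσA)^(1/4) = (5770 / (0.81 × 5.67×10⁻⁸ × 0.0211))^(1/4).
T = (5.95×10^12)^(1/4) = 1560 K.

T ≈ 1560 K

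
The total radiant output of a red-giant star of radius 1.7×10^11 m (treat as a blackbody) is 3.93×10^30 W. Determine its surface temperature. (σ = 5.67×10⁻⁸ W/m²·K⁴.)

T ≈ 3720 K

A = 4πr² = 4π × (1.7×10^11)² = 3.63×10^23 m².
From P = σAT⁴, T = (P / σA)^(1/4) = (3.93×10^30 / (5.67×10⁻⁸ × 3.63×10^23))^(1/4).
T = (1.91×10^14)^(1/4) = 3720 K.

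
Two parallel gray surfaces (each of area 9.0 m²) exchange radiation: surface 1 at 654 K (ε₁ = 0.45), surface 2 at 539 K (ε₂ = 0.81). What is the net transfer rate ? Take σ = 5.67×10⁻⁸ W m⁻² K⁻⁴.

Q ≈ 20500 W

For two large parallel gray plates, q = σ(T₁⁴ − T₂⁴) / (1/ε₁ + 1/ε₂ − 1).
1/ε₁ + 1/ε₂ − 1 = 1/0.45 + 1/0.81 − 1 = 2.457.
T₁⁴ − T₂⁴ = 1.83×10^11 − 8.44×10^10 = 9.85×10^10 K⁴.
q = 5.67×10⁻⁸ × 9.85×10^10 / 2.457 = 2270 W/m².
Q = q·A = 2270 × 9.0 = 20500 W.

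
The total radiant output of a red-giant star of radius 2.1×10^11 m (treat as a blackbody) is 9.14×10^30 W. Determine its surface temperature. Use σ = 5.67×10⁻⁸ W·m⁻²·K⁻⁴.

A = 4πr² = 4π × (2.1×10^11)² = 5.54×10^23 m².
From P = σAT⁴, T = (P / σA)^(1/4) = (9.14×10^30 / (5.67×10⁻⁸ × 5.54×10^23))^(1/4).
T = (2.91×10^14)^(1/4) = 4130 K.

T ≈ 4130 K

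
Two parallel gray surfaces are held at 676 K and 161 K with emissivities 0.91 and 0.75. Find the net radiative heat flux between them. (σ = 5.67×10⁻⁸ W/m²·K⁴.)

For two large parallel gray plates, q = σ(T₁⁴ − T₂⁴) / (1/ε₁ + 1/ε₂ − 1).
1/ε₁ + 1/ε₂ − 1 = 1/0.91 + 1/0.75 − 1 = 1.432.
T₁⁴ − T₂⁴ = 2.09×10^11 − 6.72×10^8 = 2.08×10^11 K⁴.
q = 5.67×10⁻⁸ × 2.08×10^11 / 1.432 = 8240 W/m².

q ≈ 8240 W/m²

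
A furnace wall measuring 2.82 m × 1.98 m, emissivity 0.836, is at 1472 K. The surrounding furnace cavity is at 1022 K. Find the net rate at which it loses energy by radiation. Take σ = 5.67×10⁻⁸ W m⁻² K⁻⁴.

A = 2.82 × 1.98 = 5.58 m².
Q = εσA(T⁴ − T_s⁴). T⁴ − T_s⁴ = (1472)⁴ − (1022)⁴ = 4.69×10^12 − 1.09×10^12 = 3.60×10^12 K⁴.
Q = 0.836 × 5.67×10⁻⁸ × 5.58 × 3.60×10^12 = 9.54×10^5 W.

Q ≈ 9.54×10^5 W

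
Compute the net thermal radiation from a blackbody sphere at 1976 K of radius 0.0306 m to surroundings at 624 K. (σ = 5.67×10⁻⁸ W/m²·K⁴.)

A = 4πr² = 4π × (0.0306)² = 0.0118 m².
Q = σA(T⁴ − T_s⁴). T⁴ − T_s⁴ = (1976)⁴ − (624)⁴ = 1.52×10^13 − 1.52×10^11 = 1.51×10^13 K⁴.
Q = 5.67×10⁻⁸ × 0.0118 × 1.51×10^13 = 10100 W.

Q ≈ 10100 W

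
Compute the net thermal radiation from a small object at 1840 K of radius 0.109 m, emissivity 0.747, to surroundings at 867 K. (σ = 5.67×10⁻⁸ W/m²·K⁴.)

Q ≈ 68900 W

A = 4πr² = 4π × (0.109)² = 0.149 m².
Q = εσA(T⁴ − T_s⁴). T⁴ − T_s⁴ = (1840)⁴ − (867)⁴ = 1.15×10^13 − 5.65×10^11 = 1.09×10^13 K⁴.
Q = 0.747 × 5.67×10⁻⁸ × 0.149 × 1.09×10^13 = 68900 W.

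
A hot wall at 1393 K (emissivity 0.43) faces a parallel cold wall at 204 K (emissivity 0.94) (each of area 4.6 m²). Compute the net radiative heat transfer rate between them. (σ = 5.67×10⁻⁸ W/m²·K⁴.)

For two large parallel gray plates, q = σ(T₁⁴ − T₂⁴) / (1/ε₁ + 1/ε₂ − 1).
1/ε₁ + 1/ε₂ − 1 = 1/0.43 + 1/0.94 − 1 = 2.389.
T₁⁴ − T₂⁴ = 3.77×10^12 − 1.73×10^9 = 3.76×10^12 K⁴.
q = 5.67×10⁻⁸ × 3.76×10^12 / 2.389 = 89300 W/m².
Q = q·A = 89300 × 4.6 = 4.11×10^5 W.

Q ≈ 4.11×10^5 W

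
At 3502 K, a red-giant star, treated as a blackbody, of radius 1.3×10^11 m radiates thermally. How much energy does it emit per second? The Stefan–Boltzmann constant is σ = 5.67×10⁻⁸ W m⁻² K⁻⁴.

A = 4πr² = 4π × (1.3×10^11)² = 2.12×10^23 m².
P = σAT⁴ = 5.67×10⁻⁸ × 2.12×10^23 × (3502)⁴ = 5.67×10⁻⁸ × 2.12×10^23 × 1.50×10^14.
P = 1.81×10^30 W.

P ≈ 1.81×10^30 W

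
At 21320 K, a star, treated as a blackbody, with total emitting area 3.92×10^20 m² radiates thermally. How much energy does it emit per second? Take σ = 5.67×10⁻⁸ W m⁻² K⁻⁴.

P = σAT⁴ = 5.67×10⁻⁸ × 3.92×10^20 × (21320)⁴ = 5.67×10⁻⁸ × 3.92×10^20 × 2.07×10^17.
P = 4.59×10^30 W.

P ≈ 4.59×10^30 W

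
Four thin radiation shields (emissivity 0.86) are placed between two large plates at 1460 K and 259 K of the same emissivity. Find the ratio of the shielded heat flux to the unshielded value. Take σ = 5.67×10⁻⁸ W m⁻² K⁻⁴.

With N identical shields there are N+1 = 5 gaps in series, each with the same radiative resistance, so the flux falls to 1/(N+1) of its unshielded value.

ratio ≈ 0.200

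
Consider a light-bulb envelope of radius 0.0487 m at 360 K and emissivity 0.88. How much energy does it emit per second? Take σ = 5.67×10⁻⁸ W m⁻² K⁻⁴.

A = 4πr² = 4π × (0.0487)² = 0.0298 m².
Stefan–Boltzmann: P = εσAT⁴ = 0.88 × 5.67×10⁻⁸ × 0.0298 × (360)⁴ = 0.88 × 5.67×10⁻⁸ × 0.0298 × 1.68×10^10.
P = 25.0 W.

P ≈ 25.0 W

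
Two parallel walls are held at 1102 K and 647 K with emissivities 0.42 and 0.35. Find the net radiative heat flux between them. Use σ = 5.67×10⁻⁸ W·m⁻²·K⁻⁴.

q ≈ 17400 W/m²

For two large parallel gray plates, q = σ(T₁⁴ − T₂⁴) / (1/ε₁ + 1/ε₂ − 1).
1/ε₁ + 1/ε₂ − 1 = 1/0.42 + 1/0.35 − 1 = 4.238.
T₁⁴ − T₂⁴ = 1.47×10^12 − 1.75×10^11 = 1.30×10^12 K⁴.
q = 5.67×10⁻⁸ × 1.30×10^12 / 4.238 = 17400 W/m².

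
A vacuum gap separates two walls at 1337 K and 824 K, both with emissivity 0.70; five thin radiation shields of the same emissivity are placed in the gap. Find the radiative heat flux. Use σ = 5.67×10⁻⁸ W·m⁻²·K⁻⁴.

Each of the 6 gaps contributes resistance (2/ε − 1) = 2/0.70 − 1 = 1.857; total = 11.14.
q = σ(T₁⁴ − T₂⁴) / 11.14 = 5.67×10⁻⁸ × 2.73×10^12 / 11.14 = 13900 W/m².

q ≈ 13900 W/m²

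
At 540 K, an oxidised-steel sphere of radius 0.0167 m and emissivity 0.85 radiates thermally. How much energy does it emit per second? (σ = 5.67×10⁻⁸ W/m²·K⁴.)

P ≈ 14.4 W

A = 4πr² = 4π × (0.0167)² = 3.50×10^-3 m².
P = εσAT⁴ = 0.85 × 5.67×10⁻⁸ × 3.50×10^-3 × (540)⁴ = 0.85 × 5.67×10⁻⁸ × 3.50×10^-3 × 8.50×10^10.
P = 14.4 W.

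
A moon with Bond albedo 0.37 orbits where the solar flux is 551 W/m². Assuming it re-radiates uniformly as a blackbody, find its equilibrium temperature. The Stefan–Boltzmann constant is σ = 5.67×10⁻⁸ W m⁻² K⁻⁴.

T ≈ 198 K

Power absorbed = (1−a)S·πR²; power emitted = 4πR²σT⁴. Equating and cancelling πR²:
T = ((1−a)S / 4σ)^(1/4) = (347 / (4 × 5.67×10⁻⁸))^(1/4) = (1.53×10^9)^(1/4).
T = 198 K.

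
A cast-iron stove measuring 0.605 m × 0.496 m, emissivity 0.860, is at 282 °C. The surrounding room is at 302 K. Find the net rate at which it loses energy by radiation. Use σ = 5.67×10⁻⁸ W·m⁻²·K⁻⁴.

A = 0.605 × 0.496 = 0.300 m².
Convert: 282 °C = 555 K.
Q = εσA(T⁴ − T_s⁴). T⁴ − T_s⁴ = (555)⁴ − (302)⁴ = 9.49×10^10 − 8.32×10^9 = 8.66×10^10 K⁴.
Q = 0.860 × 5.67×10⁻⁸ × 0.300 × 8.66×10^10 = 1270 W.

Q ≈ 1270 W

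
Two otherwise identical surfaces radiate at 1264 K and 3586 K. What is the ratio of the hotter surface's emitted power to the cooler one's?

ratio ≈ 64.8

P ∝ T⁴, so the ratio is (3586/1264)⁴ = (2.837)⁴ = 64.8.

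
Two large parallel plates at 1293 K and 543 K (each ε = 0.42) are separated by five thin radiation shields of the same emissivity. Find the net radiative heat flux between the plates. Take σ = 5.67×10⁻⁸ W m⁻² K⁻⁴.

q ≈ 6800 W/m²

Each of the 6 gaps contributes resistance (2/ε − 1) = 2/0.42 − 1 = 3.762; total = 22.57.
q = σ(T₁⁴ − T₂⁴) / 22.57 = 5.67×10⁻⁸ × 2.71×10^12 / 22.57 = 6800 W/m².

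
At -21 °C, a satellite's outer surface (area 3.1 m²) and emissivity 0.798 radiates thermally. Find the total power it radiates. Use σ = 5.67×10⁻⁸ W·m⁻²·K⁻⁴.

-21 °C = 252 K.
P = εσAT⁴ = 0.798 × 5.67×10⁻⁸ × 3.10 × (252)⁴ = 0.798 × 5.67×10⁻⁸ × 3.10 × 4.03×10^9.
P = 566 W.

P ≈ 566 W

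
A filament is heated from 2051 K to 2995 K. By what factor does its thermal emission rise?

ratio ≈ 4.55

P ∝ T⁴, so the ratio is (2995/2051)⁴ = (1.460)⁴ = 4.55.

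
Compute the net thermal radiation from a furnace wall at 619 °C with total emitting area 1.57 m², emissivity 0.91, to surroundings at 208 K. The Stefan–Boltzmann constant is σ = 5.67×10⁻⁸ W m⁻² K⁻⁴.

Q ≈ 51100 W

Convert: 619 °C = 892 K.
Q = εσA(T⁴ − T_s⁴). T⁴ − T_s⁴ = (892)⁴ − (208)⁴ = 6.33×10^11 − 1.87×10^9 = 6.31×10^11 K⁴.
Q = 0.91 × 5.67×10⁻⁸ × 1.57 × 6.31×10^11 = 51100 W.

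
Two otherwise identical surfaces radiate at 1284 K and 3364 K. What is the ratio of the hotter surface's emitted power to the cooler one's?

ratio ≈ 47.1

P ∝ T⁴, so the ratio is (3364/1284)⁴ = (2.620)⁴ = 47.1.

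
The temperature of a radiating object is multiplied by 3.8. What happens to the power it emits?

factor ≈ 209

P ∝ T⁴, so the power scales as (3.8)⁴ = 209.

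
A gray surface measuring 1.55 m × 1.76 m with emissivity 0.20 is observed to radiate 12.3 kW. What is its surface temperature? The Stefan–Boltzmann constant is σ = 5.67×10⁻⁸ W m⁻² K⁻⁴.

A = 1.55 × 1.76 = 2.73 m².
From P = εσAT⁴, T = (P / εσA)^(1/4) = (12300 / (0.20 × 5.67×10⁻⁸ × 2.73))^(1/4).
T = (3.98×10^11)^(1/4) = 794 K.

T ≈ 794 K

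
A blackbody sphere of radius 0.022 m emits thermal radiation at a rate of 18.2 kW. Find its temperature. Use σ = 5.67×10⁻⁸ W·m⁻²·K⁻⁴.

A = 4πr² = 4π × (0.022)² = 6.08×10^-3 m².
From P = σAT⁴, T = (P / σA)^(1/4) = (18200 / (5.67×10⁻⁸ × 6.08×10^-3))^(1/4).
T = (5.28×10^13)^(1/4) = 2700 K.

T ≈ 2700 K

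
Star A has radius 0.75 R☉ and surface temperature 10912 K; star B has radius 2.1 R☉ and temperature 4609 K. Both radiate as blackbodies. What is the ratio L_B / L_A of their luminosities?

L = 4πR²σT⁴ ∝ R²T⁴, so L_B/L_A = (2.1/0.75)² × (4609/10912)⁴ = 7.84 × 0.0318 = 0.250.

L_B/L_A ≈ 0.250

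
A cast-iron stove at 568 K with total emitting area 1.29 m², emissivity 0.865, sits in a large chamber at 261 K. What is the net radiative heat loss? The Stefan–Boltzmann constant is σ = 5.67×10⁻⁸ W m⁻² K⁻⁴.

Q = εσA(T⁴ − T_s⁴). T⁴ − T_s⁴ = (568)⁴ − (261)⁴ = 1.04×10^11 − 4.64×10^9 = 9.94×10^10 K⁴.
Q = 0.865 × 5.67×10⁻⁸ × 1.29 × 9.94×10^10 = 6290 W.

Q ≈ 6290 W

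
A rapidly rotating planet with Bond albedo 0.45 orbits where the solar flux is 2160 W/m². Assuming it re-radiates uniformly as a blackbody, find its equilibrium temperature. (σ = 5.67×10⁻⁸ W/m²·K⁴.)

Power absorbed = (1−a)S·πR²; power emitted = 4πR²σT⁴. Equating and cancelling πR²:
T = ((1−a)S / 4σ)^(1/4) = (1190 / (4 × 5.67×10⁻⁸))^(1/4) = (5.24×10^9)^(1/4).
T = 269 K.

T ≈ 269 K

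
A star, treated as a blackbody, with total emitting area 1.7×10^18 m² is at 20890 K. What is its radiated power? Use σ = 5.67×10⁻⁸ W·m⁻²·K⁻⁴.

P = σAT⁴ = 5.67×10⁻⁸ × 1.70×10^18 × (20890)⁴ = 5.67×10⁻⁸ × 1.70×10^18 × 1.90×10^17.
P = 1.84×10^28 W.

P ≈ 1.84×10^28 W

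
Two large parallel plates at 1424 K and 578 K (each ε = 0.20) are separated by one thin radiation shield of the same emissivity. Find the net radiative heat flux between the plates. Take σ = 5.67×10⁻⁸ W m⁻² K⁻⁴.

q ≈ 12600 W/m²

Each of the 2 gaps contributes resistance (2/ε − 1) = 2/0.20 − 1 = 9.000; total = 18.00.
q = σ(T₁⁴ − T₂⁴) / 18.00 = 5.67×10⁻⁸ × 4.00×10^12 / 18.00 = 12600 W/m².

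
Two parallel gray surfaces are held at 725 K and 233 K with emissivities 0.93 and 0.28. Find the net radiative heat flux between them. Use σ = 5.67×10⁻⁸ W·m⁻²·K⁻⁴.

q ≈ 4250 W/m²

For two large parallel gray plates, q = σ(T₁⁴ − T₂⁴) / (1/ε₁ + 1/ε₂ − 1).
1/ε₁ + 1/ε₂ − 1 = 1/0.93 + 1/0.28 − 1 = 3.647.
T₁⁴ − T₂⁴ = 2.76×10^11 − 2.95×10^9 = 2.73×10^11 K⁴.
q = 5.67×10⁻⁸ × 2.73×10^11 / 3.647 = 4250 W/m².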